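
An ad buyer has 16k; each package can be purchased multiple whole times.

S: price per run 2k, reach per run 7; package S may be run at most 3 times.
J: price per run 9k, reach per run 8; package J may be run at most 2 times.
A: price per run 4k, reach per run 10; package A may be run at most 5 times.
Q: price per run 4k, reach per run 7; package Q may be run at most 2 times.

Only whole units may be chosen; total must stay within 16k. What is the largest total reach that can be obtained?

44

2×S, 2×A, and 1×Q: price 16 ≤ 16, reach 2·7 + 2·10 + 1·7 = 41.
2×S and 3×A: price 16 ≤ 16, reach 2·7 + 3·10 = 44.
Best is 44.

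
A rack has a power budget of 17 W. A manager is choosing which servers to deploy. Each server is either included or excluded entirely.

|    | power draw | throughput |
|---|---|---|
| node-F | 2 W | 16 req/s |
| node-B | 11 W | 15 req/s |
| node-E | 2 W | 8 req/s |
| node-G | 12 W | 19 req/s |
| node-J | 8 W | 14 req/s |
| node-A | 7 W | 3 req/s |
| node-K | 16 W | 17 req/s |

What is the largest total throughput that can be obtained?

43

Allowing fractional choices, the relaxed optimum would be about 45.9, but servers are indivisible.
node-F + node-B + node-E: power draw 2 + 11 + 2 = 15 ≤ 17, throughput 16 + 15 + 8 = 39.
node-F + node-E + node-G: power draw 2 + 2 + 12 = 16 ≤ 17, throughput 16 + 8 + 19 = 43.
node-F + node-E + node-J: power draw 2 + 2 + 8 = 12 ≤ 17, throughput 16 + 8 + 14 = 38.
Best is node-F, node-E, and node-G with total throughput 43.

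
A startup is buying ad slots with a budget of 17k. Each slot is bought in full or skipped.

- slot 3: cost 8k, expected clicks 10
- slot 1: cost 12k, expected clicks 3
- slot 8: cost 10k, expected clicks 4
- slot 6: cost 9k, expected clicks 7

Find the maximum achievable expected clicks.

17

slot 3 + slot 6: cost 8 + 9 = 17 ≤ 17, expected clicks 10 + 7 = 17.
slot 3: cost 8 ≤ 17, expected clicks 10.
slot 6: cost 9 ≤ 17, expected clicks 7.
Best is slot 3 and slot 6 with total expected clicks 17.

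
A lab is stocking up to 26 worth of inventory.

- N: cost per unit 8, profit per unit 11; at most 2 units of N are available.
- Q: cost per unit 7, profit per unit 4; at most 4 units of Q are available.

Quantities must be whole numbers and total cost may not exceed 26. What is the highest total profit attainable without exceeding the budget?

26

This is a bounded integer knapsack.
2×N: cost 16 ≤ 26, profit 2·11 = 22.
2×N and 1×Q: cost 23 ≤ 26, profit 2·11 + 1·4 = 26.
Best is 26.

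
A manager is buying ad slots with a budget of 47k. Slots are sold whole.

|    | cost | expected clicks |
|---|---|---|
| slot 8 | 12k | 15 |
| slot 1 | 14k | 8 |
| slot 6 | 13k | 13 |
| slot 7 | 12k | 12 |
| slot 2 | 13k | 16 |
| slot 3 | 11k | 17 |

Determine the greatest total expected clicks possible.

48

This is a 0-1 knapsack instance.
Allowing fractional choices, the relaxed optimum would be about 59.0, but ad slots are indivisible.
slot 8 + slot 2 + slot 3: cost 12 + 13 + 11 = 36 ≤ 47, expected clicks 15 + 16 + 17 = 48.
slot 6 + slot 2 + slot 3: cost 13 + 13 + 11 = 37 ≤ 47, expected clicks 13 + 16 + 17 = 46.
slot 8 + slot 6 + slot 3: cost 12 + 13 + 11 = 36 ≤ 47, expected clicks 15 + 13 + 17 = 45.
Best is slot 8, slot 2, and slot 3 with total expected clicks 48.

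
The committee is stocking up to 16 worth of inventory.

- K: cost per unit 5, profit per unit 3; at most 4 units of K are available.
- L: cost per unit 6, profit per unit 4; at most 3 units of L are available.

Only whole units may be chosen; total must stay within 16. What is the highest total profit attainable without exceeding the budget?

10

2×K and 1×L: cost 16 ≤ 16, profit 2·3 + 1·4 = 10.
3×K: cost 15 ≤ 16, profit 3·3 = 9.
Best is 10.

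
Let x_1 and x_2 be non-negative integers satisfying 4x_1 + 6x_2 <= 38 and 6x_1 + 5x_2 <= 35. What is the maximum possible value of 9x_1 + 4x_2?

The continuous relaxation peaks at (5.83, 0) with value 52.50; rounding to a feasible lattice point costs some objective.
(x_1,x_2)=(5,1) is feasible, giving 49.
(x_1,x_2)=(5,0) is feasible, giving 45.
No feasible integer point exceeds 49.

49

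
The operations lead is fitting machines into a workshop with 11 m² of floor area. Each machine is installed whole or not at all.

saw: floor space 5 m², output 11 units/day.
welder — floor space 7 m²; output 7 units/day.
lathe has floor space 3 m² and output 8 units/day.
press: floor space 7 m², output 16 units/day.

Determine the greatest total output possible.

24

Take lathe and press: floor space 3 + 7 = 10 ≤ 11, output 8 + 16 = 24.
No other feasible combination does better.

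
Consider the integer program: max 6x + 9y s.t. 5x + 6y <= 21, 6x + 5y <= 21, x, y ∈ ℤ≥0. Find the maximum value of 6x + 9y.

Relaxing integrality, the LP optimum is 31.50 at (x,y) = (0, 3.5), which is not an integer point.
(x,y)=(0,3): 5·0+6·3=18≤21, 6·0+5·3=15≤21, objective 27.
(x,y)=(1,2): 5·1+6·2=17≤21, 6·1+5·2=16≤21, objective 24.
(x,y)=(0,2): 5·0+6·2=12≤21, 6·0+5·2=10≤21, objective 18.
The best lattice point is (0,3), giving 27.

27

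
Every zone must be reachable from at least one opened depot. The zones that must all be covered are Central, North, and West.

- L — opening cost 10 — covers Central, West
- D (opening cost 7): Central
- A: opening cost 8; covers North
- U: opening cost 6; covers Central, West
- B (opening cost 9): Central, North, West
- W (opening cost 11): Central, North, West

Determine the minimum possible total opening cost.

The greedy cost-per-new-zone heuristic would pick U and A for 14, but a cheaper cover exists.
B alone covers Central, North, West — every zone.
Total opening cost: 9.
No cover costs less than 9.

9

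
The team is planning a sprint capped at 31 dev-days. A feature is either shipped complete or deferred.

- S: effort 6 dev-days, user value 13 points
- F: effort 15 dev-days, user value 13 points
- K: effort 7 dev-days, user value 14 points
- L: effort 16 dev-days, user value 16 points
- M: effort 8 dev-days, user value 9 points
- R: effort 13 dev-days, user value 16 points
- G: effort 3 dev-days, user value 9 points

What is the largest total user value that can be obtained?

52

Allowing fractional choices, the relaxed optimum would be about 54.2, but features are indivisible.
S + F + K + G: effort 6 + 15 + 7 + 3 = 31 ≤ 31, user value 13 + 13 + 14 + 9 = 49.
S + K + R + G: effort 6 + 7 + 13 + 3 = 29 ≤ 31, user value 13 + 14 + 16 + 9 = 52.
Best is S, K, R, and G with total user value 52.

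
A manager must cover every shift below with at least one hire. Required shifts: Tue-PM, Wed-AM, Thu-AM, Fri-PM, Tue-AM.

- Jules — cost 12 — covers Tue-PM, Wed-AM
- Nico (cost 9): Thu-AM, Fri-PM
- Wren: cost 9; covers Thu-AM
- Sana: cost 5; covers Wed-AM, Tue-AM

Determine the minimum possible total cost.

This is an integer covering problem.
Choose Jules, Nico, and Sana: together they cover Tue-PM, Wed-AM, Thu-AM, Fri-PM, Tue-AM — every shift.
Total cost: 12 + 9 + 5 = 26.
No cover costs less than 26.

26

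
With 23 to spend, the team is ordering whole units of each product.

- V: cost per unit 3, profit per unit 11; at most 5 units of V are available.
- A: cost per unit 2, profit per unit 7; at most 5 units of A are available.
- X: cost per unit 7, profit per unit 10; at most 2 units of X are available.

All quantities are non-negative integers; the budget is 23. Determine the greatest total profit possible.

83

This is a bounded integer knapsack.
V has the best ratio (11/3); taking only V gives at most 5×11 = 55 (stopped by the supply cap of 5).
Mixing does better — 5×V and 4×A: cost 23 ≤ 23, profit 5·11 + 4·7 = 83.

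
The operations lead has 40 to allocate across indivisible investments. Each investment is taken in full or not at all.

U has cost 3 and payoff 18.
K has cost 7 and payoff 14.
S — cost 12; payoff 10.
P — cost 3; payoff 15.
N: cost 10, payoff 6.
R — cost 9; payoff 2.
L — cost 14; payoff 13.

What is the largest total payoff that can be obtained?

This is an integer program with binary decision variables.
Allowing fractional choices, the relaxed optimum would be about 70.6, but investments are indivisible.
U + K + S + P + L: cost 3 + 7 + 12 + 3 + 14 = 39 ≤ 40, payoff 18 + 14 + 10 + 15 + 13 = 70.
U + K + P + N + L: cost 3 + 7 + 3 + 10 + 14 = 37 ≤ 40, payoff 18 + 14 + 15 + 6 + 13 = 66.
U + K + S + P + N: cost 3 + 7 + 12 + 3 + 10 = 35 ≤ 40, payoff 18 + 14 + 10 + 15 + 6 = 63.
Best is U, K, S, P, and L with total payoff 70.

70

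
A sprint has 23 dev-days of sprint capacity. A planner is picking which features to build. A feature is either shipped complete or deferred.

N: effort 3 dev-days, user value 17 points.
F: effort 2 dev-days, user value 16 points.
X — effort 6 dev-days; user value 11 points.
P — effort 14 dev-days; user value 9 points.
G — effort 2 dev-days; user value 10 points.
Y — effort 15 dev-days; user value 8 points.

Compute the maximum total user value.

N + F + P + G: effort 3 + 2 + 14 + 2 = 21 ≤ 23, user value 17 + 16 + 9 + 10 = 52.
N + F + X + G: effort 3 + 2 + 6 + 2 = 13 ≤ 23, user value 17 + 16 + 11 + 10 = 54.
N + F + G + Y: effort 3 + 2 + 2 + 15 = 22 ≤ 23, user value 17 + 16 + 10 + 8 = 51.
Best is N, F, X, and G with total user value 54.

54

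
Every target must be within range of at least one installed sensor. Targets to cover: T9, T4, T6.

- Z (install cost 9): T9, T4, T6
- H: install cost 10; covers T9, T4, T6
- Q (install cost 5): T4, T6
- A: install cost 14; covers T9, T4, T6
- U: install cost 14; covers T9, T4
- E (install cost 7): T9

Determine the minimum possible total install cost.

9

This is a weighted set-cover instance.
The greedy cost-per-new-target heuristic would pick Q and E for 12, but a cheaper cover exists.
Z alone covers T9, T4, T6 — every target.
Total install cost: 9.
No cover costs less than 9.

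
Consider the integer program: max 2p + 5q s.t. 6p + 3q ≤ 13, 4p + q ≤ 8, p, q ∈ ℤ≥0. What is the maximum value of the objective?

(p,q)=(0,4): 6·0+3·4=12≤13, 4·0+1·4=4≤8, objective 20.
(p,q)=(0,3): 6·0+3·3=9≤13, 4·0+1·3=3≤8, objective 15.
The best lattice point is (0,4), giving 20.

20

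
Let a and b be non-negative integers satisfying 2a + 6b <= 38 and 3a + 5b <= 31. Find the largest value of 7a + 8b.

The continuous relaxation peaks at (10.3, 0) with value 72.33; rounding to a feasible lattice point costs some objective.
(a,b)=(10,0): 2·10+6·0=20≤38, 3·10+5·0=30≤31, objective 70.
(a,b)=(9,0): 2·9+6·0=18≤38, 3·9+5·0=27≤31, objective 63.
The best lattice point is (10,0), giving 70.

70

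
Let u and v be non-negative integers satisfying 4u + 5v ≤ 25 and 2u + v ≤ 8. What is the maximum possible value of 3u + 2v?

The continuous relaxation peaks at (2.5, 3) with value 13.50; rounding to a feasible lattice point costs some objective.
(u,v)=(3,2): 4·3+5·2=22≤25, 2·3+1·2=8≤8, objective 13.
(u,v)=(2,3): 4·2+5·3=23≤25, 2·2+1·3=7≤8, objective 12.
(u,v)=(3,1): 4·3+5·1=17≤25, 2·3+1·1=7≤8, objective 11.
The best lattice point is (3,2), giving 13.

13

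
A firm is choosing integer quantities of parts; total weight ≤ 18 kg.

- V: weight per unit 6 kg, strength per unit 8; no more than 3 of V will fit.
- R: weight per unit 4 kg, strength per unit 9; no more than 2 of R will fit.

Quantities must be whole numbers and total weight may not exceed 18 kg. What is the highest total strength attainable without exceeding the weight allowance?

This is a bounded integer knapsack.
Take 1×V and 2×R: weight 14 ≤ 18, strength 1·8 + 2·9 = 26.
R has the best ratio (9/4) and is taken to its limit of 2; remaining capacity is filled optimally with the others.

26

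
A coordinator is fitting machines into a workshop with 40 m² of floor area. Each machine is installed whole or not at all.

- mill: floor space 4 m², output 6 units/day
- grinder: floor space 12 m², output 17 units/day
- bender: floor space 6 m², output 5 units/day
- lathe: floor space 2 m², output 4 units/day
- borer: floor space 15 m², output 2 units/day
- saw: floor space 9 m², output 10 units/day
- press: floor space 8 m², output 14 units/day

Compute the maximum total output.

52

Allowing fractional choices, the relaxed optimum would be about 55.2, but machines are indivisible.
mill + grinder + bender + saw + press: floor space 4 + 12 + 6 + 9 + 8 = 39 ≤ 40, output 6 + 17 + 5 + 10 + 14 = 52.
mill + grinder + lathe + saw + press: floor space 4 + 12 + 2 + 9 + 8 = 35 ≤ 40, output 6 + 17 + 4 + 10 + 14 = 51.
Best is mill, grinder, bender, saw, and press with total output 52.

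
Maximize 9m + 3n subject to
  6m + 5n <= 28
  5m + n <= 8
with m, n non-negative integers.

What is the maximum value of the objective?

(m,n)=(1,3): 6·1+5·3=21≤28, 5·1+1·3=8≤8, objective 18.
(m,n)=(1,2): 6·1+5·2=16≤28, 5·1+1·2=7≤8, objective 15.
(m,n)=(0,5): 6·0+5·5=25≤28, 5·0+1·5=5≤8, objective 15.
(m,n)=(0,4): 6·0+5·4=20≤28, 5·0+1·4=4≤8, objective 12.
Maximum is 18 at (m,n)=(1,3).

18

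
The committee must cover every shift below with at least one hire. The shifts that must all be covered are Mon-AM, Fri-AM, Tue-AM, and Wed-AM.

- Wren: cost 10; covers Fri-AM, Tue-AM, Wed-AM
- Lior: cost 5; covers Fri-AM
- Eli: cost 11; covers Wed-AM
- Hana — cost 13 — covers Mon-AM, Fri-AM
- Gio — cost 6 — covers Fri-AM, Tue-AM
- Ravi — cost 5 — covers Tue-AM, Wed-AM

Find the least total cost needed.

The greedy cost-per-new-shift heuristic would pick Ravi, Lior, and Hana for 23, but a cheaper cover exists.
Choose Hana and Ravi: together they cover Mon-AM, Fri-AM, Tue-AM, Wed-AM — every shift.
Total cost: 13 + 5 = 18.
No cover costs less than 18.

18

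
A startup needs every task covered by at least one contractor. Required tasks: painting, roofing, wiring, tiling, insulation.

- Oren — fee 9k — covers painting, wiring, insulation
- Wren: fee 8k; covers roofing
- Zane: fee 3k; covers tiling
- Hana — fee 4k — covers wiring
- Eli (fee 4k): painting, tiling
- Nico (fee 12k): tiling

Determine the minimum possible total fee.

The greedy cost-per-new-task heuristic would pick Eli, Hana, Wren, and Oren for 25, but a cheaper cover exists.
Choose Oren, Wren, and Zane: together they cover painting, roofing, wiring, tiling, insulation — every task.
Total fee: 9 + 8 + 3 = 20.
No cover costs less than 20.

20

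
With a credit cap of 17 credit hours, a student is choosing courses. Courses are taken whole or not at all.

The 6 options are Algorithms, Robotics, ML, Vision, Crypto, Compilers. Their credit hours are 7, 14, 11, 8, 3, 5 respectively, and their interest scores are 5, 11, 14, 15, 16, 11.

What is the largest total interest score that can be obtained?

Allowing fractional choices, the relaxed optimum would be about 43.3, but courses are indivisible.
Algorithms + Crypto + Compilers: credit hours 7 + 3 + 5 = 15 ≤ 17, interest score 5 + 16 + 11 = 32.
Vision + Crypto: credit hours 8 + 3 = 11 ≤ 17, interest score 15 + 16 = 31.
Vision + Crypto + Compilers: credit hours 8 + 3 + 5 = 16 ≤ 17, interest score 15 + 16 + 11 = 42.
Best is Vision, Crypto, and Compilers with total interest score 42.

42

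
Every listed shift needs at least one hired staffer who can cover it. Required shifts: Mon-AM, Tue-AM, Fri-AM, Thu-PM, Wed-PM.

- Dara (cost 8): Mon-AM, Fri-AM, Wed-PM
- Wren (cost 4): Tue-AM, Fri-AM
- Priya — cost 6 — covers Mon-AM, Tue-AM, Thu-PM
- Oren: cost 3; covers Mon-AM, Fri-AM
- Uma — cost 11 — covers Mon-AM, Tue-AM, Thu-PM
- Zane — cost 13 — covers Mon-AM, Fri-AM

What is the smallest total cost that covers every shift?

14

Choose Dara and Priya: together they cover Mon-AM, Tue-AM, Fri-AM, Thu-PM, Wed-PM — every shift.
Total cost: 8 + 6 = 14.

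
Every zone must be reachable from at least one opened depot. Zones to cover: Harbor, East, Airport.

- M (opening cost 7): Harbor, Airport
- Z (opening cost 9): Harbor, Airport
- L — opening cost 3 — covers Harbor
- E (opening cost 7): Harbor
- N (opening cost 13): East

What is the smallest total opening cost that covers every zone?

20

This is a weighted set-cover instance.
The greedy cost-per-new-zone heuristic would pick L, M, and N for 23, but a cheaper cover exists.
Choose M and N: together they cover Harbor, East, Airport — every zone.
Total opening cost: 7 + 13 = 20.
No cover costs less than 20.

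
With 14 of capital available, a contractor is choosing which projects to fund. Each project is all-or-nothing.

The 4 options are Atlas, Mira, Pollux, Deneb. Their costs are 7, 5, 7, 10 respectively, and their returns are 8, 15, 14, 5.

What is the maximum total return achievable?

29

Take Mira and Pollux: cost 5 + 7 = 12 ≤ 14, return 15 + 14 = 29.
No other feasible combination does better.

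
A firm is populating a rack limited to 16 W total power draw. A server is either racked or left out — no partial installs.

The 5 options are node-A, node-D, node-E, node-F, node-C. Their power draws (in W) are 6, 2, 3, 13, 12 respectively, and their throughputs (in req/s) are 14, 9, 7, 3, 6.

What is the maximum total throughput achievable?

Allowing fractional choices, the relaxed optimum would be about 32.5, but servers are indivisible.
node-A + node-D: power draw 6 + 2 = 8 ≤ 16, throughput 14 + 9 = 23.
node-A + node-D + node-E: power draw 6 + 2 + 3 = 11 ≤ 16, throughput 14 + 9 + 7 = 30.
Best is node-A, node-D, and node-E with total throughput 30.

30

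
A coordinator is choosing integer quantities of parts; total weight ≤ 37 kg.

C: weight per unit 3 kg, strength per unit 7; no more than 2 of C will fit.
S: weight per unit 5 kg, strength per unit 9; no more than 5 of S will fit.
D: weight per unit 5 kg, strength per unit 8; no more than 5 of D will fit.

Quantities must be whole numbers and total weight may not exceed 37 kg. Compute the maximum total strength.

67

2×C, 5×S, and 1×D: weight 36 ≤ 37, strength 2·7 + 5·9 + 1·8 = 67.
2×C, 4×S, and 2×D: weight 36 ≤ 37, strength 2·7 + 4·9 + 2·8 = 66.
Best is 67.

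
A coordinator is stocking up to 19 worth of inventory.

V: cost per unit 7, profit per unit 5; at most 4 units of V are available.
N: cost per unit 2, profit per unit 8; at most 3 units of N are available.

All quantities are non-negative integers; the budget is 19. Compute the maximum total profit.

29

This is a bounded integer knapsack.
N has the best ratio (8/2); taking only N gives at most 3×8 = 24 (stopped by the supply cap of 3).
Mixing does better — 1×V and 3×N: cost 13 ≤ 19, profit 1·5 + 3·8 = 29.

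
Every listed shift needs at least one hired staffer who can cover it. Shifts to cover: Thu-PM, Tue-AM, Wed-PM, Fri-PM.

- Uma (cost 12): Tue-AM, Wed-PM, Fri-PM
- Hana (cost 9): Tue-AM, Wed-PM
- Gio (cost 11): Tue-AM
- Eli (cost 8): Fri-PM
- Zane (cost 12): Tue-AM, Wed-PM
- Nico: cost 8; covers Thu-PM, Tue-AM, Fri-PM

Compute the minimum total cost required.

17

Choose Hana and Nico: together they cover Thu-PM, Tue-AM, Wed-PM, Fri-PM — every shift.
Total cost: 9 + 8 = 17.
No cover costs less than 17.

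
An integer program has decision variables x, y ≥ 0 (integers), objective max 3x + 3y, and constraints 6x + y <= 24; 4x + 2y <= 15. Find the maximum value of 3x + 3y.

21

The continuous relaxation peaks at (0, 7.5) with value 22.50; rounding to a feasible lattice point costs some objective.
(x,y)=(0,7): 6·0+1·7=7≤24, 4·0+2·7=14≤15, objective 21.
(x,y)=(0,6): 6·0+1·6=6≤24, 4·0+2·6=12≤15, objective 18.
Maximum is 21 at (x,y)=(0,7).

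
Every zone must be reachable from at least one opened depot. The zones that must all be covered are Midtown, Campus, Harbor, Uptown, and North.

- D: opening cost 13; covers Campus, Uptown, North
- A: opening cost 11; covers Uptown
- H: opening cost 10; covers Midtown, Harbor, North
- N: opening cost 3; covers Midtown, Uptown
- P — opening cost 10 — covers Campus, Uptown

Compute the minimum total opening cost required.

The greedy cost-per-new-zone heuristic would pick N, H, and P for 23, but a cheaper cover exists.
Choose H and P: together they cover Midtown, Campus, Harbor, Uptown, North — every zone.
Total opening cost: 10 + 10 = 20.
No cover costs less than 20.

20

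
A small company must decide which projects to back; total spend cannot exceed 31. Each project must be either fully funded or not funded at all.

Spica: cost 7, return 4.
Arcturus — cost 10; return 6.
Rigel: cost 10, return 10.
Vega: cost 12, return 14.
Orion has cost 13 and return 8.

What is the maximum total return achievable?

28

Treat it as a binary knapsack problem.
Allowing fractional choices, the relaxed optimum would be about 29.5, but projects are indivisible.
Spica + Rigel + Vega: cost 7 + 10 + 12 = 29 ≤ 31, return 4 + 10 + 14 = 28.
Spica + Arcturus + Vega: cost 7 + 10 + 12 = 29 ≤ 31, return 4 + 6 + 14 = 24.
Rigel + Vega: cost 10 + 12 = 22 ≤ 31, return 10 + 14 = 24.
Best is Spica, Rigel, and Vega with total return 28.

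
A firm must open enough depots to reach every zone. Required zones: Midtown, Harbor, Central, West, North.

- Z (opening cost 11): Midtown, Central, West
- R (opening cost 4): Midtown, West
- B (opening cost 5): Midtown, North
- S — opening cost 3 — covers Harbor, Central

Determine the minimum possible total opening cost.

12

Choose R, B, and S: together they cover Midtown, Harbor, Central, West, North — every zone.
Total opening cost: 4 + 5 + 3 = 12.
No cover costs less than 12.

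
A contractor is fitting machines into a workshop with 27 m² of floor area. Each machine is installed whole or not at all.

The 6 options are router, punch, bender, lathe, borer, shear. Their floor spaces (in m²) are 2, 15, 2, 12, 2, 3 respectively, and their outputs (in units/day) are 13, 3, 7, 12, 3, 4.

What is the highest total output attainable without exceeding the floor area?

Allowing fractional choices, the relaxed optimum would be about 40.2, but machines are indivisible.
router + bender + lathe + borer + shear: floor space 2 + 2 + 12 + 2 + 3 = 21 ≤ 27, output 13 + 7 + 12 + 3 + 4 = 39.
router + bender + lathe + shear: floor space 2 + 2 + 12 + 3 = 19 ≤ 27, output 13 + 7 + 12 + 4 = 36.
Best is router, bender, lathe, borer, and shear with total output 39.

39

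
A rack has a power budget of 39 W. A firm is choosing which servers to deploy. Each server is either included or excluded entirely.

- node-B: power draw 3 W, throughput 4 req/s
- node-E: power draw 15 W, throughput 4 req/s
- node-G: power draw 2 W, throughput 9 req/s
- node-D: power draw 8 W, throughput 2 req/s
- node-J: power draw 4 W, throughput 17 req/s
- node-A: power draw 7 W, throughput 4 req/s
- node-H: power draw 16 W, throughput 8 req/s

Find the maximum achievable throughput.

Allowing fractional choices, the relaxed optimum would be about 43.9, but servers are indivisible.
node-G + node-D + node-J + node-A + node-H: power draw 2 + 8 + 4 + 7 + 16 = 37 ≤ 39, throughput 9 + 2 + 17 + 4 + 8 = 40.
node-B + node-G + node-J + node-A + node-H: power draw 3 + 2 + 4 + 7 + 16 = 32 ≤ 39, throughput 4 + 9 + 17 + 4 + 8 = 42.
node-B + node-G + node-D + node-J + node-H: power draw 3 + 2 + 8 + 4 + 16 = 33 ≤ 39, throughput 4 + 9 + 2 + 17 + 8 = 40.
Best is node-B, node-G, node-J, node-A, and node-H with total throughput 42.

42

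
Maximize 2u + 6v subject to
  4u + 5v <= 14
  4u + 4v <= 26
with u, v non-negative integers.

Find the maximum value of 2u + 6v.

14

Relaxing integrality, the LP optimum is 16.80 at (u,v) = (0, 2.8), which is not an integer point.
(u,v)=(1,2): 4·1+5·2=14≤14, 4·1+4·2=12≤26, objective 14.
(u,v)=(0,2): 4·0+5·2=10≤14, 4·0+4·2=8≤26, objective 12.
No feasible integer point exceeds 14.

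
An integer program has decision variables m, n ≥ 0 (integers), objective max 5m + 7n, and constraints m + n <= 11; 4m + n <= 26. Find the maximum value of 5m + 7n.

77

(m,n)=(0,11) is feasible, giving 77.
(m,n)=(1,10) is feasible, giving 75.
(m,n)=(0,10) is feasible, giving 70.
Maximum is 77 at (m,n)=(0,11).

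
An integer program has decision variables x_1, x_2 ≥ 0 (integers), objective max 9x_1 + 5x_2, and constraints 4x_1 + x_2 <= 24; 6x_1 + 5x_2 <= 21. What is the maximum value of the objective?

27

The continuous relaxation peaks at (3.5, 0) with value 31.50; rounding to a feasible lattice point costs some objective.
(x_1,x_2)=(3,0): 4·3+1·0=12≤24, 6·3+5·0=18≤21, objective 27.
(x_1,x_2)=(2,1): 4·2+1·1=9≤24, 6·2+5·1=17≤21, objective 23.
(x_1,x_2)=(2,0): 4·2+1·0=8≤24, 6·2+5·0=12≤21, objective 18.
Maximum is 27 at (x_1,x_2)=(3,0).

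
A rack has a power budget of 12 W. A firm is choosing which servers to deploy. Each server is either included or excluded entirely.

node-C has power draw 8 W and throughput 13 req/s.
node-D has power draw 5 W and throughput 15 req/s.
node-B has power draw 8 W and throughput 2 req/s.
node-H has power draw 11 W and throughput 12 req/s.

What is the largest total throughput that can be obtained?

15

node-D: power draw 5 ≤ 12, throughput 15.
node-C: power draw 8 ≤ 12, throughput 13.
Best is node-D with total throughput 15.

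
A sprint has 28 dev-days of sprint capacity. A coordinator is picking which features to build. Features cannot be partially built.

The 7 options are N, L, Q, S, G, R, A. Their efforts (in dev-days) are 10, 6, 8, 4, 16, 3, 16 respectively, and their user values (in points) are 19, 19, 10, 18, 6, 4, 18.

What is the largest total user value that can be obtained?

Allowing fractional choices, the relaxed optimum would be about 66.2, but features are indivisible.
N + L + S: effort 10 + 6 + 4 = 20 ≤ 28, user value 19 + 19 + 18 = 56.
N + L + Q + S: effort 10 + 6 + 8 + 4 = 28 ≤ 28, user value 19 + 19 + 10 + 18 = 66.
N + L + S + R: effort 10 + 6 + 4 + 3 = 23 ≤ 28, user value 19 + 19 + 18 + 4 = 60.
Best is N, L, Q, and S with total user value 66.

66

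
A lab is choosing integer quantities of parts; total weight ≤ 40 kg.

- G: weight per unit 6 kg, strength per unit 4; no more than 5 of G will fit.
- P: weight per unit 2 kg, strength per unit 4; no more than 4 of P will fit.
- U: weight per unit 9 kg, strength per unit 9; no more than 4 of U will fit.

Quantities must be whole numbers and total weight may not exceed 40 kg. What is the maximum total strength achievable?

Take 2×P and 4×U: weight 40 ≤ 40, strength 2·4 + 4·9 = 44.
No other integer combination yields more.

44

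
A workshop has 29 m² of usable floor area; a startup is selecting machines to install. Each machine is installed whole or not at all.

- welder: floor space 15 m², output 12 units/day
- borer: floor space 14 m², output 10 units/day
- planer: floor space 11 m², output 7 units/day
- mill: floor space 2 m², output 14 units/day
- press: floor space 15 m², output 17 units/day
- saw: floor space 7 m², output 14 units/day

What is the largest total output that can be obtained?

45

mill + press + saw: floor space 2 + 15 + 7 = 24 ≤ 29, output 14 + 17 + 14 = 45.
borer + mill + saw: floor space 14 + 2 + 7 = 23 ≤ 29, output 10 + 14 + 14 = 38.
welder + mill + saw: floor space 15 + 2 + 7 = 24 ≤ 29, output 12 + 14 + 14 = 40.
Best is mill, press, and saw with total output 45.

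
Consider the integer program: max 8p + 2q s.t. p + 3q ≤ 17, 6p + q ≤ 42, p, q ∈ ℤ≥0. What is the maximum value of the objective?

(p,q)=(7,0): 1·7+3·0=7≤17, 6·7+1·0=42≤42, objective 56.
(p,q)=(6,3): 1·6+3·3=15≤17, 6·6+1·3=39≤42, objective 54.
(p,q)=(6,2): 1·6+3·2=12≤17, 6·6+1·2=38≤42, objective 52.
(p,q)=(6,1): 1·6+3·1=9≤17, 6·6+1·1=37≤42, objective 50.
The best lattice point is (7,0), giving 56.

56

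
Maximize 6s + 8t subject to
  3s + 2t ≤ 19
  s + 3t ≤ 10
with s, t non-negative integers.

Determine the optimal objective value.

40

Relaxing integrality, the LP optimum is 44.29 at (s,t) = (5.29, 1.57), which is not an integer point.
(s,t)=(4,2): 3·4+2·2=16≤19, 1·4+3·2=10≤10, objective 40.
(s,t)=(5,1): 3·5+2·1=17≤19, 1·5+3·1=8≤10, objective 38.
(s,t)=(6,0): 3·6+2·0=18≤19, 1·6+3·0=6≤10, objective 36.
Maximum is 40 at (s,t)=(4,2).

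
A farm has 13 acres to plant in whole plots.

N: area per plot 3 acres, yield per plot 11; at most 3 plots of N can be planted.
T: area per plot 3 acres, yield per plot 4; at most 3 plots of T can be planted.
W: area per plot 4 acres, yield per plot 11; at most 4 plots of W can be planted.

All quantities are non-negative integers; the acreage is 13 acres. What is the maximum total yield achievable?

N has the best ratio (11/3); taking only N gives at most 3×11 = 33 (stopped by the supply cap of 3).
Mixing does better — 3×N and 1×W: area 13 ≤ 13, yield 3·11 + 1·11 = 44.

44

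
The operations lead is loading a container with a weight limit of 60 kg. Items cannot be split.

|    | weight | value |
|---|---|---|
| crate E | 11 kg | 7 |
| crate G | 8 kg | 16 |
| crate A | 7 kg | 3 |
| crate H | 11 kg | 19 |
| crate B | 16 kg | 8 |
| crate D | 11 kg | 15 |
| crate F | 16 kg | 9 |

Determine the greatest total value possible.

Take crate E, crate G, crate H, crate D, and crate F: weight 11 + 8 + 11 + 11 + 16 = 57 ≤ 60, value 7 + 16 + 19 + 15 + 9 = 66.
No other feasible combination does better.

66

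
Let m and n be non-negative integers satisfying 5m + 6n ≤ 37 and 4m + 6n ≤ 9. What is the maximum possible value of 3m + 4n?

(m,n)=(2,0): 5·2+6·0=10≤37, 4·2+6·0=8≤9, objective 6.
(m,n)=(1,0): 5·1+6·0=5≤37, 4·1+6·0=4≤9, objective 3.
No feasible integer point exceeds 6.

6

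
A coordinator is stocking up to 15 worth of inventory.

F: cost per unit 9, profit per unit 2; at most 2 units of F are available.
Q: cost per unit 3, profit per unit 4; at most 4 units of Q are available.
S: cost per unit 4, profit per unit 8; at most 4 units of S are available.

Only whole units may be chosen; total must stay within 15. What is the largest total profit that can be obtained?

Take 1×Q and 3×S: cost 15 ≤ 15, profit 1·4 + 3·8 = 28.
No other integer combination yields more.

28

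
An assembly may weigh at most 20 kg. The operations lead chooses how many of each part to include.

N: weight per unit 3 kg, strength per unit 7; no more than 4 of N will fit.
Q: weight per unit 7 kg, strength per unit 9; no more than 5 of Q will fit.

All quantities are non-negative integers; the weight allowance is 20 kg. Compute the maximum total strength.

37

2×N and 2×Q: weight 20 ≤ 20, strength 2·7 + 2·9 = 32.
4×N and 1×Q: weight 19 ≤ 20, strength 4·7 + 1·9 = 37.
Best is 37.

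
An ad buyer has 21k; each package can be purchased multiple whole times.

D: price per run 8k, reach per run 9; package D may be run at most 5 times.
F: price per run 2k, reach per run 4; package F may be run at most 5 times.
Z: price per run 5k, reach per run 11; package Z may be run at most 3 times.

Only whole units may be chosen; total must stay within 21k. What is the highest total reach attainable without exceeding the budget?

Z has the best ratio (11/5); taking only Z gives at most 3×11 = 33 (stopped by the supply cap of 3).
Mixing does better — 3×F and 3×Z: price 21 ≤ 21, reach 3·4 + 3·11 = 45.

45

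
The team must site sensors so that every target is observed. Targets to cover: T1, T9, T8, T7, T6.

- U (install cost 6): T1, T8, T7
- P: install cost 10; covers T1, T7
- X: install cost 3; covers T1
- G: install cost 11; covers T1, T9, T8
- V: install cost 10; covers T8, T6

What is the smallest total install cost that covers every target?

27

Choose U, G, and V: together they cover T1, T9, T8, T7, T6 — every target.
Total install cost: 6 + 11 + 10 = 27.
No cover costs less than 27.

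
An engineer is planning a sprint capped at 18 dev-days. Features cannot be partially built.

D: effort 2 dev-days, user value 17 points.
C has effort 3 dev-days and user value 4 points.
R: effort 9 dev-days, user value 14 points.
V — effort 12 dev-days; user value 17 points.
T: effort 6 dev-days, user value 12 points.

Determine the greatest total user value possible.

43

Treat it as a binary knapsack problem.
Take D, R, and T: effort 2 + 9 + 6 = 17 ≤ 18, user value 17 + 14 + 12 = 43.
No other feasible combination does better.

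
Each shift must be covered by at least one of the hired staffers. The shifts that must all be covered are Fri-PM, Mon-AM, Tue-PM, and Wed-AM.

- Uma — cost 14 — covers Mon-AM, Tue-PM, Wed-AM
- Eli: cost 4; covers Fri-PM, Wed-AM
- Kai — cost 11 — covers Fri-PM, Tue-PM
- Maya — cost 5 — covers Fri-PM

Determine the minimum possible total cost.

Choose Uma and Eli: together they cover Fri-PM, Mon-AM, Tue-PM, Wed-AM — every shift.
Total cost: 14 + 4 = 18.
No cover costs less than 18.

18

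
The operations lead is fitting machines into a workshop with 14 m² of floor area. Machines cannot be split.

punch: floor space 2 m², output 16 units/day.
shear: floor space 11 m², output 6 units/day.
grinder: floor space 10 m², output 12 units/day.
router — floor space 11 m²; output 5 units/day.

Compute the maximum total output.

28

Allowing fractional choices, the relaxed optimum would be about 29.1, but machines are indivisible.
punch + shear: floor space 2 + 11 = 13 ≤ 14, output 16 + 6 = 22.
punch + router: floor space 2 + 11 = 13 ≤ 14, output 16 + 5 = 21.
punch + grinder: floor space 2 + 10 = 12 ≤ 14, output 16 + 12 = 28.
Best is punch and grinder with total output 28.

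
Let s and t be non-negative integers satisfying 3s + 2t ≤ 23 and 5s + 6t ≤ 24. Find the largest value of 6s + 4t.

24

(s,t)=(4,0) is feasible, giving 24.
(s,t)=(3,1) is feasible, giving 22.
(s,t)=(3,0) is feasible, giving 18.
No feasible integer point exceeds 24.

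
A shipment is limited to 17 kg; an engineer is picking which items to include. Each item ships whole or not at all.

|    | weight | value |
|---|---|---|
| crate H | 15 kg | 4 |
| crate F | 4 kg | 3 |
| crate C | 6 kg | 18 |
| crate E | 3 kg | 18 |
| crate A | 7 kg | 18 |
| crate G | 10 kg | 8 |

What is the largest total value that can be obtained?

54

Take crate C, crate E, and crate A: weight 6 + 3 + 7 = 16 ≤ 17, value 18 + 18 + 18 = 54.
No other feasible combination does better.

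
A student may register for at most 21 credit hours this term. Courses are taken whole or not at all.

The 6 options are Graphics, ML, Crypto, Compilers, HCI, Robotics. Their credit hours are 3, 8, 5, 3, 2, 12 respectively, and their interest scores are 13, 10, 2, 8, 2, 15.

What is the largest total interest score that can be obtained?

38

Allowing fractional choices, the relaxed optimum would be about 39.8, but courses are indivisible.
Graphics + ML + Crypto + Compilers + HCI: credit hours 3 + 8 + 5 + 3 + 2 = 21 ≤ 21, interest score 13 + 10 + 2 + 8 + 2 = 35.
Graphics + Compilers + HCI + Robotics: credit hours 3 + 3 + 2 + 12 = 20 ≤ 21, interest score 13 + 8 + 2 + 15 = 38.
Graphics + Compilers + Robotics: credit hours 3 + 3 + 12 = 18 ≤ 21, interest score 13 + 8 + 15 = 36.
Best is Graphics, Compilers, HCI, and Robotics with total interest score 38.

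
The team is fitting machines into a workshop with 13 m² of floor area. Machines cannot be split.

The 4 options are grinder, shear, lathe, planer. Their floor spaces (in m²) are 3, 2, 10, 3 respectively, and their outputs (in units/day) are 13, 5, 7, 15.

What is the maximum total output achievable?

Allowing fractional choices, the relaxed optimum would be about 36.5, but machines are indivisible.
grinder + shear + planer: floor space 3 + 2 + 3 = 8 ≤ 13, output 13 + 5 + 15 = 33.
grinder + planer: floor space 3 + 3 = 6 ≤ 13, output 13 + 15 = 28.
Best is grinder, shear, and planer with total output 33.

33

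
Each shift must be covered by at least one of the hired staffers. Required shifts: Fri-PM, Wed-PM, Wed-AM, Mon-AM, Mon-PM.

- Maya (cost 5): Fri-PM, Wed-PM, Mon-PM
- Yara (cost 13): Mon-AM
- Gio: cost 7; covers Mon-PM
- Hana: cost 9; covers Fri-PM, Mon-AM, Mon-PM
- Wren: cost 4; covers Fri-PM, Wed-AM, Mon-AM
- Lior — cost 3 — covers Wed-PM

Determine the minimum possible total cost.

Choose Maya and Wren: together they cover Fri-PM, Wed-PM, Wed-AM, Mon-AM, Mon-PM — every shift.
Total cost: 5 + 4 = 9.
No cover costs less than 9.

9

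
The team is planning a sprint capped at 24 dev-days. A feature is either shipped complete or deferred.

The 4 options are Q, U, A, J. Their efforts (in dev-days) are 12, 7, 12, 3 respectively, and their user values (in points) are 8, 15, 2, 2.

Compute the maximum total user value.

25

This is a 0-1 knapsack instance.
Allowing fractional choices, the relaxed optimum would be about 25.3, but features are indivisible.
Q + U + J: effort 12 + 7 + 3 = 22 ≤ 24, user value 8 + 15 + 2 = 25.
Q + U: effort 12 + 7 = 19 ≤ 24, user value 8 + 15 = 23.
U + A + J: effort 7 + 12 + 3 = 22 ≤ 24, user value 15 + 2 + 2 = 19.
Best is Q, U, and J with total user value 25.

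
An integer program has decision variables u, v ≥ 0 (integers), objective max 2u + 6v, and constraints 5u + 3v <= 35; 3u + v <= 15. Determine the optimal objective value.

(u,v)=(0,11): 5·0+3·11=33≤35, 3·0+1·11=11≤15, objective 66.
(u,v)=(1,10): 5·1+3·10=35≤35, 3·1+1·10=13≤15, objective 62.
(u,v)=(0,10): 5·0+3·10=30≤35, 3·0+1·10=10≤15, objective 60.
The best lattice point is (0,11), giving 66.

66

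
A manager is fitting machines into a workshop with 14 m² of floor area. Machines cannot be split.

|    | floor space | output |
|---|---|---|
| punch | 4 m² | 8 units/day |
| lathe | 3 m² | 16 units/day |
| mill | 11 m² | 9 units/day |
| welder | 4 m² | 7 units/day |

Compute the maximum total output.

31

Take punch, lathe, and welder: floor space 4 + 3 + 4 = 11 ≤ 14, output 8 + 16 + 7 = 31.
No other feasible combination does better.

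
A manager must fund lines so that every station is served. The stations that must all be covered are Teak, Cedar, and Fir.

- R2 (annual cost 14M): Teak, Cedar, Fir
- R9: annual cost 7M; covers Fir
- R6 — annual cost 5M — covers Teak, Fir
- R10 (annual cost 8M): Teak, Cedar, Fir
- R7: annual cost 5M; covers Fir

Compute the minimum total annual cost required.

R10 alone covers Teak, Cedar, Fir — every station.
Total annual cost: 8.

8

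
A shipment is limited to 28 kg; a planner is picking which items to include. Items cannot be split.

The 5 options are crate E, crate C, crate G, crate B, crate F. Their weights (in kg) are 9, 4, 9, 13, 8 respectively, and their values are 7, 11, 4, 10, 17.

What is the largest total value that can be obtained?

Take crate C, crate B, and crate F: weight 4 + 13 + 8 = 25 ≤ 28, value 11 + 10 + 17 = 38.
No other feasible combination does better.

38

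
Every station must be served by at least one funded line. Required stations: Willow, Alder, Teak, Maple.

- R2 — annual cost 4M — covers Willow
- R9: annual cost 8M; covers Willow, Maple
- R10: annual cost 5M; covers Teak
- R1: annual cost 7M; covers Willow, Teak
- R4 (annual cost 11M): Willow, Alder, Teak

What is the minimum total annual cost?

19

This is a weighted set-cover instance.
The greedy cost-per-new-station heuristic would pick R1, R9, and R4 for 26, but a cheaper cover exists.
Choose R9 and R4: together they cover Willow, Alder, Teak, Maple — every station.
Total annual cost: 8 + 11 = 19.
No cover costs less than 19.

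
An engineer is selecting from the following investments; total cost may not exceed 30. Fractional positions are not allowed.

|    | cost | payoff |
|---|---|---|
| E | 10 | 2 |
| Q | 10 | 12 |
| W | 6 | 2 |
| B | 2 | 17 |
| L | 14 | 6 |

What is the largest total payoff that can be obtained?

Treat it as a binary knapsack problem.
Take Q, B, and L: cost 10 + 2 + 14 = 26 ≤ 30, payoff 12 + 17 + 6 = 35.
No other feasible combination does better.

35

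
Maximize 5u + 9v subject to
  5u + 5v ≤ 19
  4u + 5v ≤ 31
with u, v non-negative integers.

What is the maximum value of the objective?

The continuous relaxation peaks at (0, 3.8) with value 34.20; rounding to a feasible lattice point costs some objective.
(u,v)=(0,3): 5·0+5·3=15≤19, 4·0+5·3=15≤31, objective 27.
(u,v)=(1,2): 5·1+5·2=15≤19, 4·1+5·2=14≤31, objective 23.
(u,v)=(0,2): 5·0+5·2=10≤19, 4·0+5·2=10≤31, objective 18.
No feasible integer point exceeds 27.

27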